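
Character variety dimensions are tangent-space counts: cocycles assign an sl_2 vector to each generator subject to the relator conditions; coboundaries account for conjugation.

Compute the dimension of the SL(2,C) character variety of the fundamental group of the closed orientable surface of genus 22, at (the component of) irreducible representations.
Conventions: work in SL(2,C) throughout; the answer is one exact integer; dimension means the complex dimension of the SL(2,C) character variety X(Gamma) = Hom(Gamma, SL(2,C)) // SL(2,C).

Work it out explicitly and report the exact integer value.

Gamma = pi_1(Sigma_22) = < a_1, b_1, ..., a_22, b_22 | prod [a_i, b_i] > has 2g = 44 generators and 1 relator.
Before the relator condition, cocycle space has dim 3*44 = 132.
d_2 is surjective at irreducible rho (its cokernel H^2 is dual to H^0 = 0), so dim Z^1 = 132 - 3 = 129.
As always at irreducible rho, dim B^1 = 3.
dim X = dim H^1 = 129 - 3 = 126.

126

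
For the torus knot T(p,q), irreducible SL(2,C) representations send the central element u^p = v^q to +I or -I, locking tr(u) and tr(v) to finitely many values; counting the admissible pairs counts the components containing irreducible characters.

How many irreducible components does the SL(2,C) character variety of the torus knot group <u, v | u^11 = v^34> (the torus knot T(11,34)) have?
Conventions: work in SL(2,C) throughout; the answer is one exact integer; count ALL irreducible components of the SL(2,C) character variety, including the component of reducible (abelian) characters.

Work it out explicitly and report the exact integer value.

For T(11,34): irreducibility forces the central element u^11 = v^34 to one of +I, -I.
On an irreducible component, tr(u) is locked at 2*cos(pi*alpha/11) for some alpha in 1..10, and tr(v) at 2*cos(pi*beta/34) for some beta in 1..33.
The two central values (-1)^alpha I and (-1)^beta I must be the same matrix, so alpha and beta share a parity.
Counting: 5 odd alphas x 17 odd betas + 5 even alphas x 16 even betas = 85 + 80 = 165.
components with irreducible characters: 165; plus the single component of reducible (abelian) characters: total 166.

166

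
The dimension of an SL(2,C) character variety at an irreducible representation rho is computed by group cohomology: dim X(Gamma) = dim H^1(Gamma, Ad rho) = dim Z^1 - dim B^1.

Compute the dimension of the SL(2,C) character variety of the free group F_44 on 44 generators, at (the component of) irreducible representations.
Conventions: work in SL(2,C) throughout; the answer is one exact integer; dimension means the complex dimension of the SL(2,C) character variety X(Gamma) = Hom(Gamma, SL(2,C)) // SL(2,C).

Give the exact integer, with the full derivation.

129

Gamma = F_44 has 44 generators and no relators.
A cocycle picks one sl_2 vector per generator freely, giving dim Z^1 = 3*44 = 132.
Irreducibility makes the coboundary map sl_2 -> Z^1 injective (trivial centralizer), so dim B^1 = 3.
Therefore dim X = 132 - 3 = 129.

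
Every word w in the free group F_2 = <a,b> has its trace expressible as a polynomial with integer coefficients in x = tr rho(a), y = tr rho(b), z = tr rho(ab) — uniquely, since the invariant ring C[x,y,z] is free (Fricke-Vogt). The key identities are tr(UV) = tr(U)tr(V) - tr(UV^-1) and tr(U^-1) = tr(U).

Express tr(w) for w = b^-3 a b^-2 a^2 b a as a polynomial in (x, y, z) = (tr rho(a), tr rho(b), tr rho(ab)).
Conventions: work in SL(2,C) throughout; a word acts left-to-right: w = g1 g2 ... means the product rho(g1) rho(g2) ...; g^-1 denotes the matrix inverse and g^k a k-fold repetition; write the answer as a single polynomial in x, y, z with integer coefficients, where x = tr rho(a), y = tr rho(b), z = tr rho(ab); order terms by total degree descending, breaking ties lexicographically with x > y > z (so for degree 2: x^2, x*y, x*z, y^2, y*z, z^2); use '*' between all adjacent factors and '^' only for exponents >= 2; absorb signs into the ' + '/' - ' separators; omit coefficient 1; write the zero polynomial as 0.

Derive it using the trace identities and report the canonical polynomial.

trace(b a^2) = trace(a)*trace(b a) - trace(b) = x*z - y
trace(a^2 b a) = trace(a)*trace(b a^2) - trace(b a) = x^2*z - x*y - z
trace(a^3 b a) = trace(a)*trace(a^2 b a) - trace(a^2 b) = x^3*z - x^2*y - 2*x*z + y
trace(b a b a) = trace(a b)*trace(a b) - trace(1) = z^2 - 2
trace(b a b) = trace(b)*trace(a b) - trace(a) = y*z - x
trace(b a b a^2) = trace(a)*trace(b a b a) - trace(b a b) = x*z^2 - y*z - x
trace(a^3 b a b) = trace(a)*trace(b a b a^2) - trace(b a b a) = x^2*z^2 - x*y*z - x^2 - z^2 + 2
trace(a^2 b a b^-1 a) = trace(a^3 b a)*trace(b) - trace(a^3 b a b) = x^3*y*z - x^2*y^2 - x^2*z^2 - x*y*z + x^2 + y^2 + z^2 - 2
trace(b^2) = trace(b)*trace(b) - trace(1) = y^2 - 2
trace(b a^2 b) = trace(a)*trace(b^2 a) - trace(b^2) = x*y*z - x^2 - y^2 + 2
trace(a b a^2 b a) = trace(a)*trace(b a^2 b a) - trace(b a^2 b) = x^2*z^2 - 2*x*y*z + y^2 - 2
trace(b a b a b a) = trace(a b a b)*trace(a b) - trace(b a) = z^3 - 3*z
trace(b a b a b) = trace(b)*trace(a b a b) - trace(a b a) = y*z^2 - x*z - y
trace(a b a^2 b a b) = trace(a)*trace(b a b a b a) - trace(b a b a b) = x*z^3 - y*z^2 - 2*x*z + y
trace(a^2 b a b^-1 a b) = trace(a b a^2 b a)*trace(b) - trace(a b a^2 b a b) = x^2*y*z^2 - 2*x*y^2*z - x*z^3 + y^3 + y*z^2 + 2*x*z - 3*y
trace(b^-1 a b^-1 a^2 b a) = trace(a^2 b a b^-1 a)*trace(b) - trace(a^2 b a b^-1 a b) = x^3*y^2*z - x^2*y^3 - 2*x^2*y*z^2 + x*y^2*z + x*z^3 + x^2*y - 2*x*z + y
trace(a b^-1 a^2 b a) = trace(a^2 b a^2)*trace(b) - trace(a^2 b a^2 b) = x^3*y*z - x^2*y^2 - x^2*z^2 + 2
trace(b^-2 a b^-1 a^2 b a) = trace(b^-1 a b^-1 a^2 b a)*trace(b) - trace(b^-1 a b^-1 a^2 b a b) = x^3*y^3*z - x^2*y^4 - 2*x^2*y^2*z^2 - x^3*y*z + x*y^3*z + x*y*z^3 + 2*x^2*y^2 + x^2*z^2 - 2*x*y*z + y^2 - 2
trace(a^2 b a b^-3 a b^-1) = trace(b^-2 a b^-1 a^2 b a)*trace(b) - trace(b^-2 a b^-1 a^2 b a b) = x^3*y^4*z - x^2*y^5 - 2*x^2*y^3*z^2 - 2*x^3*y^2*z + x*y^4*z + x*y^2*z^3 + 3*x^2*y^3 + 3*x^2*y*z^2 - 3*x*y^2*z - x*z^3 - x^2*y + y^3 + 2*x*z - 3*y
trace(a^3 b a b^-2) = trace(a^3 b a b^-1)*trace(b) - trace(a^3 b a) = x^3*y^2*z - x^2*y^3 - x^2*y*z^2 - x^3*z - x*y^2*z + 2*x^2*y + y^3 + y*z^2 + 2*x*z - 3*y
trace(a^2 b a b^-3 a) = trace(a^3 b a b^-2)*trace(b) - trace(a^3 b a b^-1) = x^3*y^3*z - x^2*y^4 - x^2*y^2*z^2 - 2*x^3*y*z - x*y^3*z + 3*x^2*y^2 + x^2*z^2 + y^4 + y^2*z^2 + 3*x*y*z - x^2 - 4*y^2 - z^2 + 2
trace(b^-3 a b^-2 a^2 b a) = trace(a^2 b a b^-3 a b^-1)*trace(b) - trace(a^2 b a b^-3 a) = x^3*y^5*z - x^2*y^6 - 2*x^2*y^4*z^2 - 3*x^3*y^3*z + x*y^5*z + x*y^3*z^3 + 4*x^2*y^4 + 4*x^2*y^2*z^2 + 2*x^3*y*z - 2*x*y^3*z - x*y*z^3 - 4*x^2*y^2 - x^2*z^2 - y^2*z^2 - x*y*z + x^2 + y^2 + z^2 - 2

x^3*y^5*z - x^2*y^6 - 2*x^2*y^4*z^2 - 3*x^3*y^3*z + x*y^5*z + x*y^3*z^3 + 4*x^2*y^4 + 4*x^2*y^2*z^2 + 2*x^3*y*z - 2*x*y^3*z - x*y*z^3 - 4*x^2*y^2 - x^2*z^2 - y^2*z^2 - x*y*z + x^2 + y^2 + z^2 - 2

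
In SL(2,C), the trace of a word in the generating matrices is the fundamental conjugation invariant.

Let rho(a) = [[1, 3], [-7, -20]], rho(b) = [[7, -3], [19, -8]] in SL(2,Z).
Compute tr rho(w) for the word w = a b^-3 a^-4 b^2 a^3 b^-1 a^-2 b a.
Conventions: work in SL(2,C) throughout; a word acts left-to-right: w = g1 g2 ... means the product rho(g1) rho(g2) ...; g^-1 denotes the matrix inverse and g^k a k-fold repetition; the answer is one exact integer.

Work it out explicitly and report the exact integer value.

rho(a) = [[1, 3], [-7, -20]]
... * rho(b^-1) = [[-8, 3], [-19, 7]]  ->  [[-65, 24], [436, -161]]
... * rho(b^-1) = [[-8, 3], [-19, 7]]  ->  [[64, -27], [-429, 181]]
... * rho(b^-1) = [[-8, 3], [-19, 7]]  ->  [[1, 3], [-7, -20]]
... * rho(a^-1) = [[-20, -3], [7, 1]]  ->  [[1, 0], [0, 1]]
... * rho(a^-1) = [[-20, -3], [7, 1]]  ->  [[-20, -3], [7, 1]]
... * rho(a^-1) = [[-20, -3], [7, 1]]  ->  [[379, 57], [-133, -20]]
... * rho(a^-1) = [[-20, -3], [7, 1]]  ->  [[-7181, -1080], [2520, 379]]
... * rho(b) = [[7, -3], [19, -8]]  ->  [[-70787, 30183], [24841, -10592]]
... * rho(b) = [[7, -3], [19, -8]]  ->  [[77968, -29103], [-27361, 10213]]
... * rho(a) = [[1, 3], [-7, -20]]  ->  [[281689, 815964], [-98852, -286343]]
... * rho(a) = [[1, 3], [-7, -20]]  ->  [[-5430059, -15474213], [1905549, 5430304]]
... * rho(a) = [[1, 3], [-7, -20]]  ->  [[102889432, 293194083], [-36106579, -102889433]]
... * rho(b^-1) = [[-8, 3], [-19, 7]]  ->  [[-6393803033, 2361026877], [2243751859, -828545768]]
... * rho(a^-1) = [[-20, -3], [7, 1]]  ->  [[144403248799, 21542435976], [-50674857556, -7559801345]]
... * rho(a^-1) = [[-20, -3], [7, 1]]  ->  [[-2737267924148, -411667310421], [960578541705, 144464771323]]
... * rho(b) = [[7, -3], [19, -8]]  ->  [[-26982554367035, 11505142255812], [9468880447072, -4037453795699]]
... * rho(a) = [[1, 3], [-7, -20]]  ->  [[-107518550157719, -311050508217345], [37731057016965, 109155717255196]]
tr = -107518550157719 + 109155717255196 = 1637167097477

1637167097477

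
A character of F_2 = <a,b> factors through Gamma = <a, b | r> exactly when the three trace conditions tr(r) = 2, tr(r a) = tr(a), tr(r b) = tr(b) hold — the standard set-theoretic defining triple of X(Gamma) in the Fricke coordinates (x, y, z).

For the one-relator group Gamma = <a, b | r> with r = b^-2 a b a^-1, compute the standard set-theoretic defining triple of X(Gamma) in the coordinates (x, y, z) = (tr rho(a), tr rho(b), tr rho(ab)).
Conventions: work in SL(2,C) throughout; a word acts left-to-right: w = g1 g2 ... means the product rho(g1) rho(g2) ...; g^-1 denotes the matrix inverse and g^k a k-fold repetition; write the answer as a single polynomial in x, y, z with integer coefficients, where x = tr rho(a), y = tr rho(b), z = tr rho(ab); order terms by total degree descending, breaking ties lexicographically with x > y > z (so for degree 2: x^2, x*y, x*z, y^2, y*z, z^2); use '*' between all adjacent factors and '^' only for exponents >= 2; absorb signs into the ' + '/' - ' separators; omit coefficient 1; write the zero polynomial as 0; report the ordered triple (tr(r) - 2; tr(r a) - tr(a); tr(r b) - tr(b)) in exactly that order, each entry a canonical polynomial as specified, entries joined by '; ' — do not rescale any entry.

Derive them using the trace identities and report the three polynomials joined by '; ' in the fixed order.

-x*y^2*z + x^2*y + y^3 + y*z^2 - 3*y - 2; x*y - x - z; -x*y*z + x^2 + y^2 + z^2 - y - 2

tr(b a b) = tr(b) * tr(a b) - tr(a) = y*z - x
tr(b a b a) = tr(b a) * tr(b a) - tr(1) = z^2 - 2
tr(a b a^-1 b) = tr(b a b) * tr(a) - tr(b a b a) = x*y*z - x^2 - z^2 + 2
tr(a b a^-1 b^-1) = tr(a b a^-1) * tr(b) - tr(a b a^-1 b) = -x*y*z + x^2 + y^2 + z^2 - 2
tr(b^-2 a b a^-1) = tr(a b a^-1 b^-1) * tr(b) - tr(a b a^-1) = -x*y^2*z + x^2*y + y^3 + y*z^2 - 3*y
tr(b^-1 a) = tr(a) * tr(b) - tr(a b)   [inverse elimination on b] = x*y - z
assemble the triple (tr(r) - 2; tr(r a) - x; tr(r b) - y)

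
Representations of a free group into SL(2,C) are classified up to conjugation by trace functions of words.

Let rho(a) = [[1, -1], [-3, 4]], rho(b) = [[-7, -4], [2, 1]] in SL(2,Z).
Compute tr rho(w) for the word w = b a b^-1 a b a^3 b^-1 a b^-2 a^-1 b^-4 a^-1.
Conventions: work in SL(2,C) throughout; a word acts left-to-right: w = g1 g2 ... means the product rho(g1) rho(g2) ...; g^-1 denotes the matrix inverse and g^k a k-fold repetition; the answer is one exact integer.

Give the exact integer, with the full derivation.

795869560603

rho(b) = [[-7, -4], [2, 1]]
... * rho(a) = [[1, -1], [-3, 4]]  ->  [[5, -9], [-1, 2]]
... * rho(b^-1) = [[1, 4], [-2, -7]]  ->  [[23, 83], [-5, -18]]
... * rho(a) = [[1, -1], [-3, 4]]  ->  [[-226, 309], [49, -67]]
... * rho(b) = [[-7, -4], [2, 1]]  ->  [[2200, 1213], [-477, -263]]
... * rho(a) = [[1, -1], [-3, 4]]  ->  [[-1439, 2652], [312, -575]]
... * rho(a) = [[1, -1], [-3, 4]]  ->  [[-9395, 12047], [2037, -2612]]
... * rho(a) = [[1, -1], [-3, 4]]  ->  [[-45536, 57583], [9873, -12485]]
... * rho(b^-1) = [[1, 4], [-2, -7]]  ->  [[-160702, -585225], [34843, 126887]]
... * rho(a) = [[1, -1], [-3, 4]]  ->  [[1594973, -2180198], [-345818, 472705]]
... * rho(b^-1) = [[1, 4], [-2, -7]]  ->  [[5955369, 21641278], [-1291228, -4692207]]
... * rho(b^-1) = [[1, 4], [-2, -7]]  ->  [[-37327187, -127667470], [8093186, 27680537]]
... * rho(a^-1) = [[4, 1], [3, 1]]  ->  [[-532311158, -164994657], [115414355, 35773723]]
... * rho(b^-1) = [[1, 4], [-2, -7]]  ->  [[-202321844, -974282033], [43866909, 211241359]]
... * rho(b^-1) = [[1, 4], [-2, -7]]  ->  [[1746242222, 6010686855], [-378615809, -1303221877]]
... * rho(b^-1) = [[1, 4], [-2, -7]]  ->  [[-10275131488, -35089839097], [2227827945, 7608089903]]
... * rho(b^-1) = [[1, 4], [-2, -7]]  ->  [[59904546706, 204528347727], [-12988351861, -44345317541]]
... * rho(a^-1) = [[4, 1], [3, 1]]  ->  [[853203230005, 264432894433], [-184989360067, -57333669402]]
tr = 853203230005 + -57333669402 = 795869560603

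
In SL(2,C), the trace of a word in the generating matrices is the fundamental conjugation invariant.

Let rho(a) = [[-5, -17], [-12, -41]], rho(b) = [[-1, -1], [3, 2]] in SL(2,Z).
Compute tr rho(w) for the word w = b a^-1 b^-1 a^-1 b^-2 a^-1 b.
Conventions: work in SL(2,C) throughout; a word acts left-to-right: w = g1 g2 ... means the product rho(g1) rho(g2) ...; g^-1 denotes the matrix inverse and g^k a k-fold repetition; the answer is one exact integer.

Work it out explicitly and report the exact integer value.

941734

rho(b) = [[-1, -1], [3, 2]]
... * rho(a^-1) = [[-41, 17], [12, -5]]  ->  [[29, -12], [-99, 41]]
... * rho(b^-1) = [[2, 1], [-3, -1]]  ->  [[94, 41], [-321, -140]]
... * rho(a^-1) = [[-41, 17], [12, -5]]  ->  [[-3362, 1393], [11481, -4757]]
... * rho(b^-1) = [[2, 1], [-3, -1]]  ->  [[-10903, -4755], [37233, 16238]]
... * rho(b^-1) = [[2, 1], [-3, -1]]  ->  [[-7541, -6148], [25752, 20995]]
... * rho(a^-1) = [[-41, 17], [12, -5]]  ->  [[235405, -97457], [-803892, 332809]]
... * rho(b) = [[-1, -1], [3, 2]]  ->  [[-527776, -430319], [1802319, 1469510]]
tr = -527776 + 1469510 = 941734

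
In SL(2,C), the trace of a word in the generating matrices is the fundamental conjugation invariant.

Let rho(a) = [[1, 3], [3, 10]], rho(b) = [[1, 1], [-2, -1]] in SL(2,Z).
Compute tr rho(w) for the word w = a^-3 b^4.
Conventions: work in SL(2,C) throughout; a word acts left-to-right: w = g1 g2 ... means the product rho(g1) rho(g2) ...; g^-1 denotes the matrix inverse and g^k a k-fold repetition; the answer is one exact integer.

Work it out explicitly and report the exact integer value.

rho(a^-1) = [[10, -3], [-3, 1]]
... * rho(a^-1) = [[10, -3], [-3, 1]]  ->  [[109, -33], [-33, 10]]
... * rho(a^-1) = [[10, -3], [-3, 1]]  ->  [[1189, -360], [-360, 109]]
... * rho(b) = [[1, 1], [-2, -1]]  ->  [[1909, 1549], [-578, -469]]
... * rho(b) = [[1, 1], [-2, -1]]  ->  [[-1189, 360], [360, -109]]
... * rho(b) = [[1, 1], [-2, -1]]  ->  [[-1909, -1549], [578, 469]]
... * rho(b) = [[1, 1], [-2, -1]]  ->  [[1189, -360], [-360, 109]]
tr = 1189 + 109 = 1298

1298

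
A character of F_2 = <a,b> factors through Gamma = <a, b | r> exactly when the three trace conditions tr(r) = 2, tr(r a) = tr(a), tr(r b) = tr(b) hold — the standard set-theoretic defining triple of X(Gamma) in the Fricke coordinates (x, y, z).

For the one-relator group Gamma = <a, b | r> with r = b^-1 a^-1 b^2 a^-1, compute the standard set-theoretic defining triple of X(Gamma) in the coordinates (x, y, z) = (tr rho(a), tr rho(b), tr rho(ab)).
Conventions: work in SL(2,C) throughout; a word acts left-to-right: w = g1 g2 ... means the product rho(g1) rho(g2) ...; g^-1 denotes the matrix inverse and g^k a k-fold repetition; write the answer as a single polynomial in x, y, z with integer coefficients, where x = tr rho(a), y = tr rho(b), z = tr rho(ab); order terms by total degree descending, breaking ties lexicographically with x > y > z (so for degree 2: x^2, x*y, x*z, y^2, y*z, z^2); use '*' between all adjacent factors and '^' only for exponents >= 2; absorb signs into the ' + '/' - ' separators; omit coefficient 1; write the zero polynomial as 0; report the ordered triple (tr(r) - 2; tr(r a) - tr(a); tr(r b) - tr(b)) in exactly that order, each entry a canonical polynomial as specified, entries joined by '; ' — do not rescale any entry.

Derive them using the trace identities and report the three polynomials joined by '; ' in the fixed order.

trace(b^2) = trace(b) trace(b) - trace(1) = y^2 - 2
next, trace(b^2 a) = trace(b) trace(a b) - trace(a) = y*z - x
trace(a^-1 b^2) = trace(b^2) trace(a) - trace(b^2 a) = x*y^2 - y*z - x
trace(a^-1 b^2 a^-1) = trace(a^-1 b^2) trace(a) - trace(a^-1 b^2 a) = x^2*y^2 - x*y*z - x^2 - y^2 + 2
trace(b^3) = trace(b) trace(b^2) - trace(b) = y^3 - 3*y
trace(b^3 a) = trace(b) trace(b a b) - trace(b a) = y^2*z - x*y - z
and trace(b^2 a^-1 b) = trace(b^3) trace(a) - trace(b^3 a) = x*y^3 - y^2*z - 2*x*y + z
trace(a b a b) = trace(b a) trace(b a) - trace(1) = z^2 - 2
next, trace(a b a) = trace(a) trace(b a) - trace(b) = x*z - y
trace(b a b^2 a) = trace(b) trace(a b a b) - trace(a b a) = y*z^2 - x*z - y
trace(b^2 a^-1 b a) = trace(b a b^2) trace(a) - trace(b a b^2 a) = x*y^2*z - x^2*y - y*z^2 + y
next, trace(a^-1 b^2 a^-1 b) = trace(b^2 a^-1 b) trace(a) - trace(b^2 a^-1 b a) = x^2*y^3 - 2*x*y^2*z - x^2*y + y*z^2 + x*z - y
trace(b^-1 a^-1 b^2 a^-1) = trace(a^-1 b^2 a^-1) trace(b) - trace(a^-1 b^2 a^-1 b) = x*y^2*z - y^3 - y*z^2 - x*z + 3*y
and trace(a^-1 b) = trace(b) trace(a) - trace(b a)  (eliminate a^-1) = x*y - z
assemble the triple (trace(r) - 2; trace(r a) - x; trace(r b) - y)

x*y^2*z - y^3 - y*z^2 - x*z + 3*y - 2; x*y - x - z; x^2*y^2 - x*y*z - x^2 - y^2 - y + 2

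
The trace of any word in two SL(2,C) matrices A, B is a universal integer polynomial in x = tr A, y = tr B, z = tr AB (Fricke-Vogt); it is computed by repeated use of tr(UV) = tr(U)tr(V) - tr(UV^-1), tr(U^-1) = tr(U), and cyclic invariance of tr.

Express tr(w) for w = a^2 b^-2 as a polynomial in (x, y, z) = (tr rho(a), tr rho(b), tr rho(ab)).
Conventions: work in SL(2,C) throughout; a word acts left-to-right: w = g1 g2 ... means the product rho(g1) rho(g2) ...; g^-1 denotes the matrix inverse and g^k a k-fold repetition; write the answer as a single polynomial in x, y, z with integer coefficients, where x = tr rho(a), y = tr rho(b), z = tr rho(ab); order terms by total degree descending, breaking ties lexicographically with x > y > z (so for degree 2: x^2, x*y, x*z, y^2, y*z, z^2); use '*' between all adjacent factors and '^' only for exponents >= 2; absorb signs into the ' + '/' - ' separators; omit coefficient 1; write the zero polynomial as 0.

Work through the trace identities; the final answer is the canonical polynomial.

x^2*y^2 - x*y*z - x^2 - y^2 + 2

tr(a^2) = tr(a) * tr(a) - tr(1) = x^2 - 2
tr(a^2 b) = tr(a) * tr(b a) - tr(b) = x*z - y
tr(b^-1 a^2) = tr(a^2) * tr(b) - tr(a^2 b) = x^2*y - x*z - y
tr(a^2 b^-2) = tr(b^-1 a^2) * tr(b) - tr(b^-1 a^2 b) = x^2*y^2 - x*y*z - x^2 - y^2 + 2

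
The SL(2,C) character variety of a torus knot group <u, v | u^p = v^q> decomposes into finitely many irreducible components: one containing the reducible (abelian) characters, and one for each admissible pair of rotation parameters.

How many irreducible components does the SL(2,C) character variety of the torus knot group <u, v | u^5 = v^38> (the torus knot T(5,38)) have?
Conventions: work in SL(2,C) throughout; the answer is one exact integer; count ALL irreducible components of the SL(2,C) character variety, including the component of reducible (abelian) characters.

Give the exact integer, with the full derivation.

75

Gamma = < u, v | u^5 = v^38 > (torus knot T(5,38)); the central element u^5 = v^38 acts as +I or -I in any irreducible SL(2,C) representation.
So on each irreducible component the traces are pinned: tr(u) = 2*cos(pi*alpha/5) with 1 <= alpha <= 4, tr(v) = 2*cos(pi*beta/38) with 1 <= beta <= 37.
u^5 = (-1)^alpha I and v^38 = (-1)^beta I must agree, so alpha and beta have equal parity.
count pairs: odd alpha (2 choices) x odd beta (19), plus even alpha (2) x even beta (18): 2*19 + 2*18 = 74.
That is 74 components of irreducible characters, and with the reducible (abelian) component the total is 75.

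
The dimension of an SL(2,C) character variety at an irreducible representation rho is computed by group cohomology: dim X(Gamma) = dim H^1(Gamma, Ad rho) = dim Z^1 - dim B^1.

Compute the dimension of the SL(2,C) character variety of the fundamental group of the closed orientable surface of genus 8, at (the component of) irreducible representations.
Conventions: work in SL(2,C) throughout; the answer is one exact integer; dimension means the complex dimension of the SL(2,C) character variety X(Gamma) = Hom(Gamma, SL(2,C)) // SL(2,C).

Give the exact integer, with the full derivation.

42

pi_1 of the closed genus-8 surface has 16 generators bound by the single product-of-commutators relator.
A cocycle assigns one sl_2 vector per generator subject to the relator condition d_2(z) = 0: dim of the unconstrained space is 3*2g = 48.
At an irreducible rho, H^2 = coker(d_2) vanishes (Poincare duality: H^2 is dual to H^0 = invariants = 0), so d_2 is surjective onto sl_2 and dim Z^1 = 48 - 3 = 45.
As always at irreducible rho, dim B^1 = 3.
dim X = dim H^1 = 45 - 3 = 42.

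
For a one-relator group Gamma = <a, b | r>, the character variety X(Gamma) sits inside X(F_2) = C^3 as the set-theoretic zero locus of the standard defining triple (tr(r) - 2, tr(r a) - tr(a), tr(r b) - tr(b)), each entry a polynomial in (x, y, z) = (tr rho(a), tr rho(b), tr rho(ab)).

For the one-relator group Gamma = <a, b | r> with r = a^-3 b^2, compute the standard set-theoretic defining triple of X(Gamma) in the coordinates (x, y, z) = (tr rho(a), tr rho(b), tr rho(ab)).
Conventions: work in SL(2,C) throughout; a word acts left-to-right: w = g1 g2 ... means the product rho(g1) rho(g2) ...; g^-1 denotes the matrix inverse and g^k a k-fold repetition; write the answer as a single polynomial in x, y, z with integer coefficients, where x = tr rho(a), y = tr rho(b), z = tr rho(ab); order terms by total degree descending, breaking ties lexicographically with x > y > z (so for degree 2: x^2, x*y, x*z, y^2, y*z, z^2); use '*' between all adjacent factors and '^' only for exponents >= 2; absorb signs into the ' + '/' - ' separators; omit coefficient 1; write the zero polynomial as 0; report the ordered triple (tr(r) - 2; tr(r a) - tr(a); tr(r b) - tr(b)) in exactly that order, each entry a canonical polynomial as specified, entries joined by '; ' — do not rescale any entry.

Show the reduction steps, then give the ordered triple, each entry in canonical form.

x^3*y^2 - x^2*y*z - x^3 - 2*x*y^2 + y*z + 3*x - 2; x^2*y^2 - x*y*z - x^2 - y^2 - x + 2; x^3*y^3 - x^2*y^2*z - 2*x^3*y - 2*x*y^3 + x^2*z + y^2*z + 5*x*y - y - z

tr(b^2) = tr(b) * tr(b) - tr(1)  (reduce the b square) = y^2 - 2
tr(b^2 a) = tr(b) * tr(a b) - tr(a)  (reduce the b square) = y*z - x
tr(b^2 a^-1) = tr(b^2) * tr(a) - tr(b^2 a)  (eliminate a^-1) = x*y^2 - y*z - x
tr(a^-2 b^2) = tr(b^2 a^-1) * tr(a) - tr(b^2)  (eliminate a^-1) = x^2*y^2 - x*y*z - x^2 - y^2 + 2
next, tr(a^-3 b^2) = tr(a^-2 b^2) * tr(a) - tr(a^-2 b^2 a)  (eliminate a^-1) = x^3*y^2 - x^2*y*z - x^3 - 2*x*y^2 + y*z + 3*x
tr(b^3) = tr(b) * tr(b^2) - tr(b) = y^3 - 3*y
next, tr(b^3 a) = tr(b) * tr(b a b) - tr(b a) = y^2*z - x*y - z
tr(a^-1 b^3) = tr(b^3) * tr(a) - tr(b^3 a) = x*y^3 - y^2*z - 2*x*y + z
and tr(a^-2 b^3) = tr(a^-1 b^3) * tr(a) - tr(a^-1 b^3 a) = x^2*y^3 - x*y^2*z - 2*x^2*y - y^3 + x*z + 3*y
tr(a^-3 b^3) = tr(a^-2 b^3) * tr(a) - tr(a^-2 b^3 a) = x^3*y^3 - x^2*y^2*z - 2*x^3*y - 2*x*y^3 + x^2*z + y^2*z + 5*x*y - z
assemble the triple (tr(r) - 2; tr(r a) - x; tr(r b) - y)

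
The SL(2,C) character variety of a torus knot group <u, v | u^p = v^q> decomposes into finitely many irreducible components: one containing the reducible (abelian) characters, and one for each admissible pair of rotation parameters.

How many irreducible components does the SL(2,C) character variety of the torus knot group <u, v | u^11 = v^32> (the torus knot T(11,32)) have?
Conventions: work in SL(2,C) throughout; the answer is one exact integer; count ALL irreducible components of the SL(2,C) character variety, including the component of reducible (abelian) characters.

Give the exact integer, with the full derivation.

156

In the torus knot group T(11,32), u^11 = v^32 is central, so an irreducible representation sends it to +I or -I (Schur).
So on each irreducible component the traces are pinned: tr(u) = 2*cos(pi*alpha/11) with 1 <= alpha <= 10, tr(v) = 2*cos(pi*beta/32) with 1 <= beta <= 31.
Consistency of u^11 = (-1)^alpha I with v^32 = (-1)^beta I forces alpha = beta (mod 2).
count pairs: odd alpha (5 choices) x odd beta (16), plus even alpha (5) x even beta (15): 5*16 + 5*15 = 155.
components with irreducible characters: 155; plus the single component of reducible (abelian) characters: total 156.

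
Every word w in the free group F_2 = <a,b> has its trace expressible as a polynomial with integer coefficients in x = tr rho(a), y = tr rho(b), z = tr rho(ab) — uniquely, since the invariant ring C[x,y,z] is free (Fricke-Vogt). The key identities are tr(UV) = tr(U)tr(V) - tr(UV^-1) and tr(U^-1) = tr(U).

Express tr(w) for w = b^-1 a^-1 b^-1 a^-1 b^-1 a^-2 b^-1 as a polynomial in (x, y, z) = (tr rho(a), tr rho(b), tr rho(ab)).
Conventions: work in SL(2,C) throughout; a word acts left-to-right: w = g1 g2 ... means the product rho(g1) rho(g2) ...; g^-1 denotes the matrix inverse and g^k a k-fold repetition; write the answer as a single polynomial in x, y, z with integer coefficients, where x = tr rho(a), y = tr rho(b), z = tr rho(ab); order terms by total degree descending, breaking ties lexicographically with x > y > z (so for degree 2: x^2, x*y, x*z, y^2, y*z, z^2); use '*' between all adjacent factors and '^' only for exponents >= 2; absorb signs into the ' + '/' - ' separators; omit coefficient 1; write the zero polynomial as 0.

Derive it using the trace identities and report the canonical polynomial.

tr(a^-1) = tr(a) = x
tr(a^-2) = tr(a^-1) tr(a) - tr(1)  (eliminate a^-1) = x^2 - 2
tr(b a^-1) = tr(b) tr(a) - tr(b a)  (eliminate a^-1) = x*y - z
tr(a^-2 b) = tr(b a^-1) tr(a) - tr(b)  (eliminate a^-1) = x^2*y - x*z - y
apply: tr(a^-1 b^-1 a^-1) = tr(a^-2) tr(b) - tr(a^-2 b)  (eliminate b^-1) = x*z - y
use: tr(b^-1 a^-3) = tr(a^-1 b^-1 a^-1) tr(a) - tr(a^-1 b^-1)  (eliminate a^-1) = x^2*z - x*y - z
tr(a^-3 b^-1 a^-1) = tr(b^-1 a^-3) tr(a) - tr(b^-1 a^-2)  (eliminate a^-1) = x^3*z - x^2*y - 2*x*z + y
tr(b^2) = tr(b) tr(b) - tr(1)  (reduce the b square) = y^2 - 2
tr(b^2 a) = tr(b) tr(a b) - tr(a)  (reduce the b square) = y*z - x
use: tr(b a^-1 b) = tr(b^2) tr(a) - tr(b^2 a)  (eliminate a^-1) = x*y^2 - y*z - x
tr(b a b a) = tr(a b) tr(a b) - tr(1)  (split on a) = z^2 - 2
tr(b a^-1 b a) = tr(b a b) tr(a) - tr(b a b a)  (eliminate a^-1) = x*y*z - x^2 - z^2 + 2
apply: tr(a^-1 b a^-1 b) = tr(b a^-1 b) tr(a) - tr(b a^-1 b a)  (eliminate a^-1) = x^2*y^2 - 2*x*y*z + z^2 - 2
apply: tr(b^-1 a^-1 b a^-1) = tr(a^-1 b a^-1) tr(b) - tr(a^-1 b a^-1 b)  (eliminate b^-1) = x*y*z - y^2 - z^2 + 2
tr(a^-2 b^-1 a^-1 b) = tr(b^-1 a^-1 b a^-1) tr(a) - tr(b^-1 a^-1 b)  (eliminate a^-1) = x^2*y*z - x*y^2 - x*z^2 + x
tr(a^-3 b^-1 a^-1 b) = tr(a^-2 b^-1 a^-1 b) tr(a) - tr(a^-2 b^-1 a^-1 b a)  (eliminate a^-1) = x^3*y*z - x^2*y^2 - x^2*z^2 - x*y*z + x^2 + y^2 + z^2 - 2
apply: tr(a^-1 b^-1 a^-3 b^-1) = tr(a^-3 b^-1 a^-1) tr(b) - tr(a^-3 b^-1 a^-1 b)  (eliminate b^-1) = x^2*z^2 - x*y*z - x^2 - z^2 + 2
apply: tr(a^-2 b^-2 a^-1 b^-1 a^-1) = tr(a^-1 b^-1 a^-3 b^-1) tr(b) - tr(a^-1 b^-1 a^-3)  (eliminate b^-1) = x^2*y*z^2 - x^3*z - x*y^2*z - y*z^2 + 2*x*z + y
tr(a^-3) = tr(a^-2) tr(a) - tr(a^-1)  (eliminate a^-1) = x^3 - 3*x
use: tr(a^-2 b^-2 a^-1) = tr(a^-3 b^-1) tr(b) - tr(a^-3)  (eliminate b^-1) = x^2*y*z - x^3 - x*y^2 - y*z + 3*x
tr(b a b a b) = tr(b) tr(a b a b) - tr(a b a)  (reduce the b square) = y*z^2 - x*z - y
tr(b a b a b a) = tr(b a) tr(b a b a) - tr(b^-1 a^-1)  (split on b) = z^3 - 3*z
use: tr(a b a b a^-1 b) = tr(b a b a b) tr(a) - tr(b a b a b a)  (eliminate a^-1) = x*y*z^2 - x^2*z - z^3 - x*y + 3*z
use: tr(b a b a^-1 b^-1 a) = tr(a b a b a^-1) tr(b) - tr(a b a b a^-1 b)  (eliminate b^-1) = -x*y*z^2 + x^2*z + y^2*z + z^3 - 3*z
tr(a b a^-1 b^-1 a^-1 b) = tr(b a b a^-1 b^-1) tr(a) - tr(b a b a^-1 b^-1 a)  (eliminate a^-1) = x*y*z^2 - x^2*z - y^2*z - z^3 + x*y + 3*z
tr(b^-1 a^-1 b^-1 a b a^-1) = tr(a b a^-1 b^-1 a^-1) tr(b) - tr(a b a^-1 b^-1 a^-1 b)  (eliminate b^-1) = -x*y*z^2 + x^2*z + y^2*z + z^3 - 3*z
apply: tr(a^-1 b^-1 a b) = tr(a b a^-1) tr(b) - tr(a b a^-1 b)  (eliminate b^-1) = -x*y*z + x^2 + y^2 + z^2 - 2
tr(a^-1 b^-1 a b a^-1) = tr(a^-1 b^-1 a b) tr(a) - tr(a^-1 b^-1 a b a)  (eliminate a^-1) = -x^2*y*z + x^3 + x*y^2 + x*z^2 - 3*x
tr(a^-1 b^-2 a^-1 b^-1 a b) = tr(b^-1 a^-1 b^-1 a b a^-1) tr(b) - tr(b^-1 a^-1 b^-1 a b a^-1 b)  (eliminate b^-1) = -x*y^2*z^2 + 2*x^2*y*z + y^3*z + y*z^3 - x^3 - x*y^2 - x*z^2 - 3*y*z + 3*x
apply: tr(b a^-2 b^-2 a^-1 b^-1 a) = tr(a^-1 b^-2 a^-1 b^-1 a b) tr(a) - tr(a^-1 b^-2 a^-1 b^-1 a b a)  (eliminate a^-1) = -x^2*y^2*z^2 + 2*x^3*y*z + x*y^3*z + x*y*z^3 - x^4 - x^2*y^2 - x^2*z^2 - 4*x*y*z + 4*x^2 + z^2 - 2
tr(a^-2 b^-2 a^-1 b^-1 a^-1 b) = tr(b a^-2 b^-2 a^-1 b^-1) tr(a) - tr(b a^-2 b^-2 a^-1 b^-1 a)  (eliminate a^-1) = x^2*y^2*z^2 - x^3*y*z - x*y^3*z - x*y*z^3 + x^2*z^2 + 3*x*y*z - x^2 - z^2 + 2
tr(b^-1 a^-1 b^-1 a^-1 b^-1 a^-2 b^-1) = tr(a^-2 b^-2 a^-1 b^-1 a^-1) tr(b) - tr(a^-2 b^-2 a^-1 b^-1 a^-1 b)  (eliminate b^-1) = x*y*z^3 - x^2*z^2 - y^2*z^2 - x*y*z + x^2 + y^2 + z^2 - 2

x*y*z^3 - x^2*z^2 - y^2*z^2 - x*y*z + x^2 + y^2 + z^2 - 2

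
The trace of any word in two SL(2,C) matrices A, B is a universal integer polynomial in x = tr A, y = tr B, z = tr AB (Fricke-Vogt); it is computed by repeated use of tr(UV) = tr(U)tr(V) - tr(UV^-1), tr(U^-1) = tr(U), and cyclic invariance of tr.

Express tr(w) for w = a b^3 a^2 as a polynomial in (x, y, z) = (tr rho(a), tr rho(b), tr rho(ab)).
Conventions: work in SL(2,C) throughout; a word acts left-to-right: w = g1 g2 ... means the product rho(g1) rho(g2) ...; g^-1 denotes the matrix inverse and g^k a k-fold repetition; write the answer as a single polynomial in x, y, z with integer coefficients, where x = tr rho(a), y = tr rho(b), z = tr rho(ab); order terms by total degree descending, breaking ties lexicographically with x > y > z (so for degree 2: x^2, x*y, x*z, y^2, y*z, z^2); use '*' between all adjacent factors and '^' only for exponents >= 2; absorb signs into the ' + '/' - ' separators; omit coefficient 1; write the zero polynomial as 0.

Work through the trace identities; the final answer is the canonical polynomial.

so trace(a b^2) = trace(b) trace(a b) - trace(a)   [square of b] = y*z - x
so trace(b^3 a) = trace(b) trace(a b^2) - trace(a b)   [square of b] = y^2*z - x*y - z
trace(b^2) = trace(b) trace(b) - trace(1)   [square of b] = y^2 - 2
so trace(b^3) = trace(b) trace(b^2) - trace(b)   [square of b] = y^3 - 3*y
trace(b^3 a^2) = trace(a) trace(b^3 a) - trace(b^3)   [square of a] = x*y^2*z - x^2*y - y^3 - x*z + 3*y
so trace(a b^3 a^2) = trace(a) trace(b^3 a^2) - trace(b^3 a)   [square of a] = x^2*y^2*z - x^3*y - x*y^3 - x^2*z - y^2*z + 4*x*y + z

x^2*y^2*z - x^3*y - x*y^3 - x^2*z - y^2*z + 4*x*y + z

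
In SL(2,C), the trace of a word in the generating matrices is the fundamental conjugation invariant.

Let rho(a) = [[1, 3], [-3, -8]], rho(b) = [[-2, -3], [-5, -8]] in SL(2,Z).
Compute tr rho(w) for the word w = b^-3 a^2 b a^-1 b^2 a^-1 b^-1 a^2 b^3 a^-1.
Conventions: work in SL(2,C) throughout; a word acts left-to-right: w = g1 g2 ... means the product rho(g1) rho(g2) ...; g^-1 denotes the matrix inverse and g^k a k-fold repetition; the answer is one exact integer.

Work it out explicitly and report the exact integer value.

-26076443033893

rho(b^-1) = [[-8, 3], [5, -2]]
... * rho(b^-1) = [[-8, 3], [5, -2]]  ->  [[79, -30], [-50, 19]]
... * rho(b^-1) = [[-8, 3], [5, -2]]  ->  [[-782, 297], [495, -188]]
... * rho(a) = [[1, 3], [-3, -8]]  ->  [[-1673, -4722], [1059, 2989]]
... * rho(a) = [[1, 3], [-3, -8]]  ->  [[12493, 32757], [-7908, -20735]]
... * rho(b) = [[-2, -3], [-5, -8]]  ->  [[-188771, -299535], [119491, 189604]]
... * rho(a^-1) = [[-8, -3], [3, 1]]  ->  [[611563, 266778], [-387116, -168869]]
... * rho(b) = [[-2, -3], [-5, -8]]  ->  [[-2557016, -3968913], [1618577, 2512300]]
... * rho(b) = [[-2, -3], [-5, -8]]  ->  [[24958597, 39422352], [-15798654, -24954131]]
... * rho(a^-1) = [[-8, -3], [3, 1]]  ->  [[-81401720, -35453439], [51526839, 22441831]]
... * rho(b^-1) = [[-8, 3], [5, -2]]  ->  [[473946565, -173298282], [-300005557, 109696855]]
... * rho(a) = [[1, 3], [-3, -8]]  ->  [[993841411, 2808225951], [-629096122, -1777591511]]
... * rho(a) = [[1, 3], [-3, -8]]  ->  [[-7430836442, -19484283375], [4703678411, 12333443722]]
... * rho(b) = [[-2, -3], [-5, -8]]  ->  [[112283089759, 178166776326], [-71074575432, -112778585009]]
... * rho(b) = [[-2, -3], [-5, -8]]  ->  [[-1115400061148, -1762183479885], [706042075909, 1115452406368]]
... * rho(b) = [[-2, -3], [-5, -8]]  ->  [[11041717521721, 17443668022524], [-6989346183658, -11041745478671]]
... * rho(a^-1) = [[-8, -3], [3, 1]]  ->  [[-36002736106196, -15681484542639], [22789533033251, 9926293072303]]
tr = -36002736106196 + 9926293072303 = -26076443033893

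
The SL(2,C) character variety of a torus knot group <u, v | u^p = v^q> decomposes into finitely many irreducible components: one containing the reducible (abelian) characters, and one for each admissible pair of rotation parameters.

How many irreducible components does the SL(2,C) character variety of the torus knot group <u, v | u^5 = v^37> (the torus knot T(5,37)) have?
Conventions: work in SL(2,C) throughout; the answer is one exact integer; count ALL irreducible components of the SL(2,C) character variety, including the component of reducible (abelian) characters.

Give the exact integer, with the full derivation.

Gamma = < u, v | u^5 = v^37 > (torus knot T(5,37)); the central element u^5 = v^37 acts as +I or -I in any irreducible SL(2,C) representation.
On an irreducible component, tr(u) is locked at 2*cos(pi*alpha/5) for some alpha in 1..4, and tr(v) at 2*cos(pi*beta/37) for some beta in 1..36.
Consistency of u^5 = (-1)^alpha I with v^37 = (-1)^beta I forces alpha = beta (mod 2).
Counting: 2 odd alphas x 18 odd betas + 2 even alphas x 18 even betas = 36 + 36 = 72.
That is 72 components of irreducible characters, and with the reducible (abelian) component the total is 73.

73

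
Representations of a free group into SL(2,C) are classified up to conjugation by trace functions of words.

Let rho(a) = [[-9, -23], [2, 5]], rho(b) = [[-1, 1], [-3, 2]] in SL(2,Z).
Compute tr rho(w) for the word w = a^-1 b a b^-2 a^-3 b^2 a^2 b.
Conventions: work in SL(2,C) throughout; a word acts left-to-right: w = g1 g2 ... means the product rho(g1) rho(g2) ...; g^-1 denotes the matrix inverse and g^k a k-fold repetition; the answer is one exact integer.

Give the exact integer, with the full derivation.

4308012030

rho(a^-1) = [[5, 23], [-2, -9]]
... * rho(b) = [[-1, 1], [-3, 2]]  ->  [[-74, 51], [29, -20]]
... * rho(a) = [[-9, -23], [2, 5]]  ->  [[768, 1957], [-301, -767]]
... * rho(b^-1) = [[2, -1], [3, -1]]  ->  [[7407, -2725], [-2903, 1068]]
... * rho(b^-1) = [[2, -1], [3, -1]]  ->  [[6639, -4682], [-2602, 1835]]
... * rho(a^-1) = [[5, 23], [-2, -9]]  ->  [[42559, 194835], [-16680, -76361]]
... * rho(a^-1) = [[5, 23], [-2, -9]]  ->  [[-176875, -774658], [69322, 303609]]
... * rho(a^-1) = [[5, 23], [-2, -9]]  ->  [[664941, 2903797], [-260608, -1138075]]
... * rho(b) = [[-1, 1], [-3, 2]]  ->  [[-9376332, 6472535], [3674833, -2536758]]
... * rho(b) = [[-1, 1], [-3, 2]]  ->  [[-10041273, 3568738], [3935441, -1398683]]
... * rho(a) = [[-9, -23], [2, 5]]  ->  [[97508933, 248792969], [-38216335, -97508558]]
... * rho(a) = [[-9, -23], [2, 5]]  ->  [[-379994459, -998740614], [148929899, 391432915]]
... * rho(b) = [[-1, 1], [-3, 2]]  ->  [[3376216301, -2377475687], [-1323228644, 931795729]]
tr = 3376216301 + 931795729 = 4308012030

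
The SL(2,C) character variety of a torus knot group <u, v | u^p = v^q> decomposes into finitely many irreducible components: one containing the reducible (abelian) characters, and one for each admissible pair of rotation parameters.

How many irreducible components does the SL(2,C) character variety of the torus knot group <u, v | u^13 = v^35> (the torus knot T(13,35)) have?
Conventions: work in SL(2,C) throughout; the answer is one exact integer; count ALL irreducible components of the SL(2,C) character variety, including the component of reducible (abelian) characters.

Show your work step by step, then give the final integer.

205

For T(13,35): irreducibility forces the central element u^13 = v^35 to one of +I, -I.
On an irreducible component, tr(u) is locked at 2*cos(pi*alpha/13) for some alpha in 1..12, and tr(v) at 2*cos(pi*beta/35) for some beta in 1..34.
u^13 = (-1)^alpha I and v^35 = (-1)^beta I must agree, so alpha and beta have equal parity.
Enumerate parity-matched pairs: 6*17 odd-odd plus 6*17 even-even gives 204.
That is 204 components of irreducible characters, and with the reducible (abelian) component the total is 205.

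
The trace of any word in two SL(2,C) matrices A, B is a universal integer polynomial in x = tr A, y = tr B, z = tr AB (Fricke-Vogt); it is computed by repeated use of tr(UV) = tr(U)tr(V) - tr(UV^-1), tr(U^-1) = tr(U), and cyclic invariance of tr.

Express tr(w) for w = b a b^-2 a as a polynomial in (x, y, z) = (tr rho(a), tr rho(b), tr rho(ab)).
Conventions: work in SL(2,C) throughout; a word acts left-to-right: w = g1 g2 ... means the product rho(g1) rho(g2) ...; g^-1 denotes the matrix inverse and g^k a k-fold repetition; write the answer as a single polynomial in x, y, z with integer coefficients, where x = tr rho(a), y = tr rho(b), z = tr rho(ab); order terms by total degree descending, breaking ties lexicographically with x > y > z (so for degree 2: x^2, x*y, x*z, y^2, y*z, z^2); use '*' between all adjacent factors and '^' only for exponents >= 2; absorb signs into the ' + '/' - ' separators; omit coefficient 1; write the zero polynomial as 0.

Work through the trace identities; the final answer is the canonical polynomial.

next, trace(a b a) = trace(a)*trace(b a) - trace(b) = x*z - y
trace(a b a b) = trace(a b)*trace(a b) - trace(1)   [split at repeated a] = z^2 - 2
trace(b^-1 a b a) = trace(a b a)*trace(b) - trace(a b a b) = x*y*z - y^2 - z^2 + 2
next, trace(b a b^-2 a) = trace(b^-1 a b a)*trace(b) - trace(b^-1 a b a b) = x*y^2*z - y^3 - y*z^2 - x*z + 3*y

x*y^2*z - y^3 - y*z^2 - x*z + 3*y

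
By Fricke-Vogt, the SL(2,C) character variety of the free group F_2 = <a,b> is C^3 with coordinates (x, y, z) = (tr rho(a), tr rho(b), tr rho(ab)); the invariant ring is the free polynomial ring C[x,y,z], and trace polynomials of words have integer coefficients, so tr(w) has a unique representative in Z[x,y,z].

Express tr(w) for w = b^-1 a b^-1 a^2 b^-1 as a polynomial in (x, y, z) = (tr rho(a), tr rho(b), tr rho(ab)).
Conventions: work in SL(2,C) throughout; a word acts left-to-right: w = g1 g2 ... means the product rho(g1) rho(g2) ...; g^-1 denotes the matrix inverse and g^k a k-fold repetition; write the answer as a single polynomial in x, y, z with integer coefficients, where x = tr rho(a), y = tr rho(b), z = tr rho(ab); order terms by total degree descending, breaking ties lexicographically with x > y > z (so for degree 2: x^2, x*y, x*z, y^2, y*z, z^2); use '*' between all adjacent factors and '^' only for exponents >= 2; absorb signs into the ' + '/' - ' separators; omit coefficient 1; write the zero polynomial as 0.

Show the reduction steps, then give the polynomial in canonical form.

x^3*y^3 - 2*x^2*y^2*z - x^3*y - x*y^3 + x*y*z^2 + x^2*z + y^2*z + x*y - z

trace(a^2) = trace(a)*trace(a) - trace(1) = x^2 - 2
trace(a^3) = trace(a)*trace(a^2) - trace(a) = x^3 - 3*x
trace(b a^2) = trace(a)*trace(b a) - trace(b) = x*z - y
trace(a^3 b) = trace(a)*trace(b a^2) - trace(b a) = x^2*z - x*y - z
trace(a^2 b^-1 a) = trace(a^3)*trace(b) - trace(a^3 b) = x^3*y - x^2*z - 2*x*y + z
trace(b a b a) = trace(b a)*trace(b a) - trace(1) = z^2 - 2
trace(b a b) = trace(b)*trace(a b) - trace(a) = y*z - x
trace(a b a^2 b) = trace(a)*trace(b a b a) - trace(b a b) = x*z^2 - y*z - x
trace(a^2 b^-1 a b) = trace(a b a^2)*trace(b) - trace(a b a^2 b) = x^2*y*z - x*y^2 - x*z^2 + x
trace(a b^-1 a^2 b^-1) = trace(a^2 b^-1 a)*trace(b) - trace(a^2 b^-1 a b) = x^3*y^2 - 2*x^2*y*z - x*y^2 + x*z^2 + y*z - x
trace(b^-1 a b^-1 a^2 b^-1) = trace(a b^-1 a^2 b^-1)*trace(b) - trace(a b^-1 a^2) = x^3*y^3 - 2*x^2*y^2*z - x^3*y - x*y^3 + x*y*z^2 + x^2*z + y^2*z + x*y - z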